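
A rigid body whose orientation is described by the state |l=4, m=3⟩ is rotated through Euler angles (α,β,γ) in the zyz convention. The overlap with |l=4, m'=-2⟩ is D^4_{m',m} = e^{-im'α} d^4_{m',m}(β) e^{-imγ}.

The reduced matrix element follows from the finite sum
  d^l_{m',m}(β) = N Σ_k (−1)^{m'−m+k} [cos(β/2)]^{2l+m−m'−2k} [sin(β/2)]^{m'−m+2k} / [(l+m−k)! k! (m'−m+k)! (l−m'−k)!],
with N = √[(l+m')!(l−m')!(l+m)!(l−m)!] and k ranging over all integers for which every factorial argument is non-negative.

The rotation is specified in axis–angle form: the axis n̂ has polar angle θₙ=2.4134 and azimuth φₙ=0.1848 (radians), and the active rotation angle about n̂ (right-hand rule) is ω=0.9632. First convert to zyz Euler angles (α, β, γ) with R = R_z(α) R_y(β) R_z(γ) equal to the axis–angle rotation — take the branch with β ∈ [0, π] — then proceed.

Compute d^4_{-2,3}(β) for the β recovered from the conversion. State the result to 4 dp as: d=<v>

d=0.0260

Axis–angle → zyz. n̂ = (sinθₙcosφₙ, sinθₙsinφₙ, cosθₙ) = (+0.654190, +0.122290, -0.746378), ω = 0.9632.
R = I cosω + sinω [n̂]ₓ + (1−cosω) n̂n̂ᵀ gives
  R = [+0.754537, +0.647122, -0.109118; -0.578465, +0.577313, -0.576271; -0.309923, +0.497939, +0.809941]
β = atan2(√(R₁₃²+R₂₃²), R₃₃) = 0.626744; α = atan2(R₂₃, R₁₃) mod 2π = 4.525253; γ = atan2(R₃₂, −R₃₁) mod 2π = 1.014061
d^4_{-2,3}(β=0.6267) via the finite sum:
c=cos(0.626744/2)=0.951299, s=sin(0.626744/2)=0.308268; N=√[2·720·5040·1]=2693.993318
k∈{5,6} keeps every argument non-negative
  k=5: (−1)^0·2693.9933/(240)·0.9513^3·0.3083^5 = +0.026902
  k=6: (−1)^1·2693.9933/(720)·0.9513^1·0.3083^7 = -0.000942
d^4_{-2,3}(0.6267) = +0.026902 -0.000942 = +0.025960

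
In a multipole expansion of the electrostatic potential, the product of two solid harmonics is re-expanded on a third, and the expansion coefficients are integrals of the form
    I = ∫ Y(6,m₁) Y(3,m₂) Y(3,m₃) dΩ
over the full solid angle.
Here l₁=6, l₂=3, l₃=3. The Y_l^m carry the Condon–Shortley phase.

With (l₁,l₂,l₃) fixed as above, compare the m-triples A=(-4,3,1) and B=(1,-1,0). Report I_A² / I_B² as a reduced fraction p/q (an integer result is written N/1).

3/5

Same 6,3,3: normalisation and zero-m 3j drop out of the ratio.
A: Δ: 6! 6! 0! / 13! → 1/12012; sum: t=6:+1/34560 = 1/34560; 3j²(6 3 3; -4 3 1) = Δ·Π!·Σ² = 5/286  (sign +1)
B: Δ: 6! 6! 0! / 13! → 1/12012; sum: t=2:+1/1728 = 1/1728; 3j²(6 3 3; 1 -1 0) = Δ·Π!·Σ² = 25/858  (sign -1)
I_A²/I_B² = (5/286)/(25/858) = 3/5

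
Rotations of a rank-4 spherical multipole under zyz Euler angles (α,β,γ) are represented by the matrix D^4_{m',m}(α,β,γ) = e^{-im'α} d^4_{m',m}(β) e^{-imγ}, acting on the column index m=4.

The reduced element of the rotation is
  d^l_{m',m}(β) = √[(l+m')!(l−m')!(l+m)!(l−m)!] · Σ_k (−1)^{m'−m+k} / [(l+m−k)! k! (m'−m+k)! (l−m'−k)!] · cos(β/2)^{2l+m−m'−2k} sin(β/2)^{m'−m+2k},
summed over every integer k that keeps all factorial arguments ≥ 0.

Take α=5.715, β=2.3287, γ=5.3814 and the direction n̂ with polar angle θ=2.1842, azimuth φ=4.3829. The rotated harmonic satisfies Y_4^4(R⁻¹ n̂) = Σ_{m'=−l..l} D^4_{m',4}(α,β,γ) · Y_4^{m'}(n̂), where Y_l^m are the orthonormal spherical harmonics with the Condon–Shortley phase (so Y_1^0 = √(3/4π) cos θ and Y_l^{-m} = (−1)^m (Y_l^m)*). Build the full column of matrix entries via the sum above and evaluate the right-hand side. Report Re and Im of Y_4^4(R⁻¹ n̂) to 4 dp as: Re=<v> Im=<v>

Re=0.0606 Im=-0.2164

Need the full column D^4_{m',4} for m'=−4..4 at α=5.7150, β=2.3287, γ=5.3814.
cos(β/2)=0.395348, sin(β/2)=0.918532
d^4_{-4,4}: single k=8 term ⇒ +0.506702;  D = +0.118670+0.492610i
d^4_{-3,4}: single k=7 term ⇒ +0.616855;  D = -0.200931+0.583212i
d^4_{-2,4}: single k=6 term ⇒ +0.496709;  D = -0.389077+0.308769i
d^4_{-1,4}: single k=5 term ⇒ +0.302344;  D = -0.300753+0.030977i
d^4_{0,4}: single k=4 term ⇒ +0.145493;  D = -0.130009-0.065314i
d^4_{1,4}: single k=3 term ⇒ +0.056011;  D = -0.028656-0.048125i
d^4_{2,4}: single k=2 term ⇒ +0.017047;  D = +0.000530-0.017039i
d^4_{3,4}: single k=1 term ⇒ +0.003922;  D = +0.002212-0.003238i
d^4_{4,4}: single k=0 term ⇒ +0.000597;  D = +0.000549-0.000234i
Y_4^{m'}(θ=2.1842,φ=4.3829) and Σ D·Y over m':
  (+0.1187+0.4926i)·(+0.0495+0.1915i)  (-0.2009+0.5832i)·(-0.3290+0.2167i)  (-0.3891+0.3088i)·(-0.2334-0.1807i)  (-0.3008+0.0310i)·(-0.0490+0.1434i)  (-0.1300-0.0653i)·(-0.3277+0.0000i)  (-0.0287-0.0481i)·(+0.0490+0.1434i)  (+0.0005-0.0170i)·(-0.2334+0.1807i)  (+0.0022-0.0032i)·(+0.3290+0.2167i)  (+0.0005-0.0002i)·(+0.0495-0.1915i)
Y_4^4(R⁻¹ n̂) = +0.060639-0.216367i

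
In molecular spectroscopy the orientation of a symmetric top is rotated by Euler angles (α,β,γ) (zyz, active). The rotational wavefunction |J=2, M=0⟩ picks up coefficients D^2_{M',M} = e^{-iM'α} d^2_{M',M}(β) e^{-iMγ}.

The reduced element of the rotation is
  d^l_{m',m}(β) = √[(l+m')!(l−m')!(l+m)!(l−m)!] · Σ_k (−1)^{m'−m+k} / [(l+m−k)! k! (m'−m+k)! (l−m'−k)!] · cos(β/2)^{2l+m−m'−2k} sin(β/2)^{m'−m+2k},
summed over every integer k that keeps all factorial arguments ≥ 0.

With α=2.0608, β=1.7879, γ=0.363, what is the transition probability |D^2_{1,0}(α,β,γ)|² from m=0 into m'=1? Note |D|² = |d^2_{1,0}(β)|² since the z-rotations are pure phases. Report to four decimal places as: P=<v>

P=0.0664

First d^2_{1,0}(β=1.7879), then the phase factors e^{-i(1)α} and e^{-i(0)γ}:
c=cos(1.787900/2)=0.626338, s=sin(1.787900/2)=0.779552; N=√[6·1·2·2]=4.898979
Admissible k: 0..1 (factorial args all ≥0)
  k=0: (−1)^1·4.8990/(2)·0.6263^3·0.7796^1 = -0.469187
  k=1: (−1)^2·4.8990/(2)·0.6263^1·0.7796^3 = +0.726807
d^2_{1,0}(1.7879) = -0.469187 +0.726807 = +0.257620
|D^2_{1,0}|² = |d^2_{1,0}(β)|² = (+0.257620)² = 0.066368 (the z-rotation phases have unit modulus)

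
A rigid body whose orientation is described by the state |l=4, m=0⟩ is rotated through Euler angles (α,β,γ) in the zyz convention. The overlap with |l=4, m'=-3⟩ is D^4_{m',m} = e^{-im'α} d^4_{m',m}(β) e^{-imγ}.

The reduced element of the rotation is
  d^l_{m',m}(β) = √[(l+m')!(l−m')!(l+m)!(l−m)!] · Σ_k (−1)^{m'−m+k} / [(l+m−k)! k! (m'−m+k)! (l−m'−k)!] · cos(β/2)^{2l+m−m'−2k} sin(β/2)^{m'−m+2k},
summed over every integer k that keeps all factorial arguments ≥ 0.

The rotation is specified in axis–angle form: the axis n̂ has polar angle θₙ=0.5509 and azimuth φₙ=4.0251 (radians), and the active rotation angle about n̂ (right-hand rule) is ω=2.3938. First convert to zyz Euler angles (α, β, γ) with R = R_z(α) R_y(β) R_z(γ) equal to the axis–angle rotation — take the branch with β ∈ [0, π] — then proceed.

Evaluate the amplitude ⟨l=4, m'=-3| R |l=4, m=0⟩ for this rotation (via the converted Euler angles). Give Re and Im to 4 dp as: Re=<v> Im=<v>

Axis–angle → zyz. n̂ = (sinθₙcosφₙ, sinθₙsinφₙ, cosθₙ) = (-0.332102, -0.404614, +0.852054), ω = 2.3938.
R = I cosω + sinω [n̂]ₓ + (1−cosω) n̂n̂ᵀ gives
  R = [-0.542034, -0.346521, -0.765586; +0.812310, -0.449447, -0.371686; -0.215293, -0.823360, +0.525098]
β = atan2(√(R₁₃²+R₂₃²), R₃₃) = 1.017966; α = atan2(R₂₃, R₁₃) mod 2π = 3.593566; γ = atan2(R₃₂, −R₃₁) mod 2π = 4.968144
Split into d^4_{-3,0}(β=1.0180) × two z-phases.
Half-angle: c=0.873240, s=0.487290. N=√(1·5040·24·24)=1703.830978
Admissible k: 3..4 (factorial args all ≥0)
  k=3: (−1)^0·1703.8310/(144)·0.8732^5·0.4873^3 = +0.695176
  k=4: (−1)^1·1703.8310/(144)·0.8732^3·0.4873^5 = -0.216472
d^4_{-3,0}(1.0180) = +0.695176 -0.216472 = +0.478704
Attach z-rotation phases: D = e^{-i(-3)(3.5936)}·(+0.478704)·e^{-i(0)(4.9681)} = -0.102072-0.467695i

Re=-0.1021 Im=-0.4677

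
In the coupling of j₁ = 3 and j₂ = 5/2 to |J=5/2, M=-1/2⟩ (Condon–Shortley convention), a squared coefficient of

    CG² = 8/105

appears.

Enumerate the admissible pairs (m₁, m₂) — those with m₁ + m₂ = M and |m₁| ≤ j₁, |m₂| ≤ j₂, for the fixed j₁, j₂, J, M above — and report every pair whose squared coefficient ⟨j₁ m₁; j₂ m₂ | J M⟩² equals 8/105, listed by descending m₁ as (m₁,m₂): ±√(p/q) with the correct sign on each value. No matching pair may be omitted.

(0,-1/2): −√(8/105)

Admissible pairs with m₁+m₂ = M = -1/2: (-3,5/2), (-2,3/2), (-1,1/2), (0,-1/2), (1,-3/2), (2,-5/2)
  (m₁,m₂)=(2,-5/2): CG² = 5/14, CG = +√(5/14)
  (m₁,m₂)=(1,-3/2): CG² = 1/35, CG = −√(1/35)
  (m₁,m₂)=(0,-1/2): CG² = 8/105, CG = −√(8/105)   ← matches the target
  (m₁,m₂)=(-1,1/2): CG² = 8/35, CG = +√(8/35)
  (m₁,m₂)=(-2,3/2): CG² = 1/14, CG = −√(1/14)
  (m₁,m₂)=(-3,5/2): CG² = 5/21, CG = −√(5/21)
Pairs with CG² = 8/105: (0,-1/2): −√(8/105)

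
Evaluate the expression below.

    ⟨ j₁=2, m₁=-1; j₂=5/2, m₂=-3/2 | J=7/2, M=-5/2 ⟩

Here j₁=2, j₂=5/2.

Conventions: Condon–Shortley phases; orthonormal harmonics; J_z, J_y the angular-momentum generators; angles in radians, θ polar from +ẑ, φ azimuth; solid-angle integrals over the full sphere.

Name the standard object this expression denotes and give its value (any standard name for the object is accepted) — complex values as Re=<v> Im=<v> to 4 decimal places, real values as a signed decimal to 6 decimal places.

Clebsch–Gordan coefficient, +√(1/63) ≈ +0.125988

This is a Clebsch–Gordan (vector-coupling) coefficient.
triangle: 1!·3!·4!/9! = 144/362880
(j±m)!: 1!·3!·1!·4!·1!·6! = 103680
prefactor² = (2J+1)·Δ·N² = 2304/7
  k=0: +1/(0!·1!·3!·1!·0!·3!) = 1/36
  k=1: −1/(1!·0!·2!·0!·1!·4!) = -1/48
Σ = 1/144  ⇒  CG² = 2304/7·(1/144)² = 1/63
CG = +√(1/63) = +0.125988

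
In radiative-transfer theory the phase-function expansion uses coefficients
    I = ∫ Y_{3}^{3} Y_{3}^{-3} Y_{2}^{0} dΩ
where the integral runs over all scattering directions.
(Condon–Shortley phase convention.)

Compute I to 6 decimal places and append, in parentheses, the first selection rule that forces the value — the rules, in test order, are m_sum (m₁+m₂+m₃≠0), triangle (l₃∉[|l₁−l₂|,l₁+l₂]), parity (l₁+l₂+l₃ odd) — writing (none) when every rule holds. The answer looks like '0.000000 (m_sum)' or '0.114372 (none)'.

0.210261 (none)

Checks pass: Σm=0; 8 even; l₃=2∈[0,6].
(2·3+1)(2·3+1)(2·2+1) = 245
Δ: 4! 2! 2! / 9! → 1/3780
sum: t=1:−1/24 t=2:+1/4 t=3:−1/24 = 1/6
3j²(3 3 2; 0 0 0) = Δ·Π!·Σ² = 4/105  (sign +1)
sum: t=0:+1/96 = 1/96
3j²(3 3 2; 3 -3 0) = Δ·Π!·Σ² = 5/84  (sign +1)
combine: 4πI² = 245·4/105·5/84 = 5/9
take √, sign +1: I = 0.21026104
No selection rule forces the value: the integral is nonzero (none).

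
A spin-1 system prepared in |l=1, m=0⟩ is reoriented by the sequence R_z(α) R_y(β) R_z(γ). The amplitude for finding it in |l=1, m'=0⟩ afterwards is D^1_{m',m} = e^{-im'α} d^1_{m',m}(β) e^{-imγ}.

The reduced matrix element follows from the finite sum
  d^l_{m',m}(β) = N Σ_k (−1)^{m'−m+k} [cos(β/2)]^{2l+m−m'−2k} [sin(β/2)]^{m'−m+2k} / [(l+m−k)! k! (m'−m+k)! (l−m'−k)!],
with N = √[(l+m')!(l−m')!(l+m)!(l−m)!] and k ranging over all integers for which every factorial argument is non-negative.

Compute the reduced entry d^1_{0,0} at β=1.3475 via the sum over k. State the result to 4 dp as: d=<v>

d^1_{0,0}(β=1.3475) via the finite sum:
With c≡cos(β/2)=0.781487 and s≡sin(β/2)=0.623921, N=[1·1·1·1]^{1/2}=1.000000
Admissible k: 0..1 (factorial args all ≥0)
  k=0: (−1)^0·1.0000/(1)·0.7815^2·0.6239^0 = +0.610723
  k=1: (−1)^1·1.0000/(1)·0.7815^0·0.6239^2 = -0.389277
d^1_{0,0}(1.3475) = +0.610723 -0.389277 = +0.221445

d=0.2214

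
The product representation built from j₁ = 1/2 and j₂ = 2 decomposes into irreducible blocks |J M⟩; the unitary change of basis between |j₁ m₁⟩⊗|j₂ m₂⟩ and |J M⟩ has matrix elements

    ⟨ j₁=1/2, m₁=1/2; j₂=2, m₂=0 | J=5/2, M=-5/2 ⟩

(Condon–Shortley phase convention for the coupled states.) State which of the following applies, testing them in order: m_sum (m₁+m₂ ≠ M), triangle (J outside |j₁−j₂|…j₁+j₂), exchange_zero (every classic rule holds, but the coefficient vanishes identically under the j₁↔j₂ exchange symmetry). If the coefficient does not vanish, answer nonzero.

m-sum: m₁+m₂ = 1/2+0 = 1/2, M = -5/2  ✗ ⇒ coefficient is 0

m_sum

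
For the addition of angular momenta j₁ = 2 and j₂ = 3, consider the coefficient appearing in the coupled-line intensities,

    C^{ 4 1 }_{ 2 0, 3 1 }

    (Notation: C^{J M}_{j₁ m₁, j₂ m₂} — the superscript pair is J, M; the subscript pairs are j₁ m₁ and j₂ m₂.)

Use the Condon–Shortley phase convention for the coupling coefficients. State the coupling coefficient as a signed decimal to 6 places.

-0.327327  (= −√(3/28))

triangle: 1!·3!·5!/10! = 720/3628800
(j±m)!: 2!·2!·4!·2!·5!·3! = 138240
prefactor² = (2J+1)·Δ·N² = 1728/7
  k=0: +1/(0!·1!·2!·4!·1!·1!) = 1/48
  k=1: −1/(1!·0!·1!·3!·2!·2!) = -1/24
Σ = -1/48  ⇒  CG² = 1728/7·(-1/48)² = 3/28
CG = −√(3/28) = -0.327327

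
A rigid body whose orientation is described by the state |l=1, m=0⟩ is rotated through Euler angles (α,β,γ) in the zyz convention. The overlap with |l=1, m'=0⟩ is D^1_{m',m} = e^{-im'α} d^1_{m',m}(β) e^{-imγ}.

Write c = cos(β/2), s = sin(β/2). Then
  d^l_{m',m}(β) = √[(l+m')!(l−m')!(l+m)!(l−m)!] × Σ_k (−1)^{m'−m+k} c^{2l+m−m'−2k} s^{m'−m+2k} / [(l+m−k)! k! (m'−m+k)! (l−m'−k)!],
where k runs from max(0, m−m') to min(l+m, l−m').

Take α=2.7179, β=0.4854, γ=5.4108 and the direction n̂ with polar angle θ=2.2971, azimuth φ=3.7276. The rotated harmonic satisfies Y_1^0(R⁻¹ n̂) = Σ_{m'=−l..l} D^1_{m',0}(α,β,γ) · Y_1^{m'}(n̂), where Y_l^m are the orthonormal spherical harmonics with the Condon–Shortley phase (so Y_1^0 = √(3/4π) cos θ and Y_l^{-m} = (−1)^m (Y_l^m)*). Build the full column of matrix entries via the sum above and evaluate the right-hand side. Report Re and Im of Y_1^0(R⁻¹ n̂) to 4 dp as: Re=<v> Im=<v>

Need the full column D^1_{m',0} for m'=−1..1 at α=2.7179, β=0.4854, γ=5.4108.
cos(β/2)=0.970693, sin(β/2)=0.240324
d^1_{-1,0}: single k=1 term ⇒ +0.329909;  D = -0.300738+0.135635i
d^1_{0,0}: k∈[0..1] ⇒ +0.942244 -0.057756 = +0.884488;  D = +0.884488+0.000000i
d^1_{1,0}: single k=0 term ⇒ -0.329909;  D = +0.300738+0.135635i
Y_1^{m'}(θ=2.2971,φ=3.7276) and Σ D·Y over m':
  (-0.3007+0.1356i)·(-0.2152+0.1429i)  (+0.8845+0.0000i)·(-0.3245+0.0000i)  (+0.3007+0.1356i)·(+0.2152+0.1429i)
Y_1^0(R⁻¹ n̂) = -0.196314+0.000000i

Re=-0.1963 Im=0.0000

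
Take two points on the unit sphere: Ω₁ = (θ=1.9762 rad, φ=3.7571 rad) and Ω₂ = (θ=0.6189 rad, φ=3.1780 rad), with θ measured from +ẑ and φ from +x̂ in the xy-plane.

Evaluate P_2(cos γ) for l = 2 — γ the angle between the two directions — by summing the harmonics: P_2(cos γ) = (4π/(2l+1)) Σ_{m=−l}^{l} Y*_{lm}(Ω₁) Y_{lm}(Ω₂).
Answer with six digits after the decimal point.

Addition theorem: P_2(cos γ) = (4π/5) Σ_m Y*_{lm}(Ω₁) Y_{lm}(Ω₂), m = −2…2:
  term(m=-2) = 0.01700 + 0.03885j   from Y*(Ω₁)=0.10871 + 0.30754j, Y(Ω₂)=0.12966 - 0.00946j
  term(m=-1) = -0.08555 - 0.05594j   from Y*(Ω₁)=0.22861 + 0.16166j, Y(Ω₂)=-0.36481 + 0.01329j
  term(m=+0) = -0.05254 + 0.00000j   from Y*(Ω₁)=-0.16822 + 0.00000j, Y(Ω₂)=0.31234 + 0.00000j
  term(m=+1) = -0.08555 + 0.05594j   from Y*(Ω₁)=-0.22861 + 0.16166j, Y(Ω₂)=0.36481 + 0.01329j
  term(m=+2) = 0.01700 - 0.03885j   from Y*(Ω₁)=0.10871 - 0.30754j, Y(Ω₂)=0.12966 + 0.00946j
Accumulated sum -0.18962 + 0.00000j; after 4π/(2l+1) scaling, -0.47658 + 0.00000j ⇒ P_2 = -0.476579

-0.476579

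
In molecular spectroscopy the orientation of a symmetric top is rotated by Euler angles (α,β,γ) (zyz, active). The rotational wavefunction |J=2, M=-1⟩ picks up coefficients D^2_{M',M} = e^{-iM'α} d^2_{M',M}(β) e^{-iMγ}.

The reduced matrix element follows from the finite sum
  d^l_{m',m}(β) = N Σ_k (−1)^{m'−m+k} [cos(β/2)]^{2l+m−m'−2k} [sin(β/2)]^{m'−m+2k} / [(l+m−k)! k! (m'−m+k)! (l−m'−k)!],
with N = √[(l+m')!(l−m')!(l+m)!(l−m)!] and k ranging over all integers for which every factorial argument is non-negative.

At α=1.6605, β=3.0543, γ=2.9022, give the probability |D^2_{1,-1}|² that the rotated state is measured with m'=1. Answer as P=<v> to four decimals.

First d^2_{1,-1}(β=3.0543), then the phase factors e^{-i(1)α} and e^{-i(-1)γ}:
With c≡cos(β/2)=0.043632 and s≡sin(β/2)=0.999048, N=[6·1·1·6]^{1/2}=6.000000
k: max(0,(-1)−(1))=0 … min(2+(-1),2−(1))=1
  k=0: (−1)^2·6.0000/(2)·0.0436^2·0.9990^2 = +0.005701
  k=1: (−1)^3·6.0000/(6)·0.0436^0·0.9990^4 = -0.996196
d^2_{1,-1}(3.0543) = +0.005701 -0.996196 = -0.990496
|D^2_{1,-1}|² = |d^2_{1,-1}(β)|² = (-0.990496)² = 0.981081 (the z-rotation phases have unit modulus)

P=0.9811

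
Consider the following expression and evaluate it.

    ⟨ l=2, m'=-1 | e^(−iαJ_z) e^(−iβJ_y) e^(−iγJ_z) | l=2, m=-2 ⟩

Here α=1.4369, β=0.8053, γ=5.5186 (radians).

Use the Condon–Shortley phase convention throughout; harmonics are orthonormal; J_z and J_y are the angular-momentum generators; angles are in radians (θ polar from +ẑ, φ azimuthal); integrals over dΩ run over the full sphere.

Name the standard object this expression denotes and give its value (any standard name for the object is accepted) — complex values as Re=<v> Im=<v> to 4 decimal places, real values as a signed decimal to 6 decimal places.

Wigner D-matrix element, Re=-0.6077 Im=0.0562

This is a Wigner D-matrix element — the rotation-matrix element ⟨l m'| R(α,β,γ) |l m⟩ in the angular-momentum basis.
First d^2_{-1,-2}(β=0.8053), then the phase factors e^{-i(-1)α} and e^{-i(-2)γ}:
c=cos(0.805300/2)=0.920026, s=sin(0.805300/2)=0.391858; N=√[1·6·1·24]=12.000000
k∈{0} keeps every argument non-negative
  k=0: (−1)^1·12.0000/(6)·0.9200^3·0.3919^1 = -0.610321
d^2_{-1,-2}(0.8053) = -0.610321
D = (+0.133497+0.991049i)·(-0.610321)·(+0.041614-0.999134i) = -0.607725+0.056235i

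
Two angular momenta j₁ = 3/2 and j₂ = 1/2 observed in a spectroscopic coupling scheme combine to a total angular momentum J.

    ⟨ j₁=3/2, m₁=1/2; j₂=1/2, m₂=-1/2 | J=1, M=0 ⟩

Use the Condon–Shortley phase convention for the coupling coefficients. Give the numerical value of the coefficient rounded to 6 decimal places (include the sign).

+√(1/2) = +0.707107

j₁+j₂−J=1  J+j₁−j₂=2  J−j₁+j₂=0  j₁+j₂+J+1=4
(j₁±m₁, j₂±m₂, J±M) = (2,1,0,1,1,1)
P² = 1/2
sum k=0..0:
  [0] +1/1 = 1
S = 1
C² = P²·S² = 1/2 ; C = +0.707107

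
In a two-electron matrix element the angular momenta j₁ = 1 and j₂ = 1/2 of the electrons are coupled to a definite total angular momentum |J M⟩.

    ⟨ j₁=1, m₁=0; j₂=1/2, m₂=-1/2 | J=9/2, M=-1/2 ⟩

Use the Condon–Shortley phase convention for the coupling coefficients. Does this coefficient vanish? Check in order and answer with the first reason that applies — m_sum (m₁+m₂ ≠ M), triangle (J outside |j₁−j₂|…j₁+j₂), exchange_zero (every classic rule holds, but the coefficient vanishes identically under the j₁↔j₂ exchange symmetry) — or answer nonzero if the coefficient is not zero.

m-sum: m₁+m₂ = 0+(-1/2) = -1/2, M = -1/2  ✓
triangle: need |j₁−j₂| ≤ J ≤ j₁+j₂, i.e. J ∈ [1/2, 3/2]; J = 9/2 is outside ✗ ⇒ coefficient is 0

triangle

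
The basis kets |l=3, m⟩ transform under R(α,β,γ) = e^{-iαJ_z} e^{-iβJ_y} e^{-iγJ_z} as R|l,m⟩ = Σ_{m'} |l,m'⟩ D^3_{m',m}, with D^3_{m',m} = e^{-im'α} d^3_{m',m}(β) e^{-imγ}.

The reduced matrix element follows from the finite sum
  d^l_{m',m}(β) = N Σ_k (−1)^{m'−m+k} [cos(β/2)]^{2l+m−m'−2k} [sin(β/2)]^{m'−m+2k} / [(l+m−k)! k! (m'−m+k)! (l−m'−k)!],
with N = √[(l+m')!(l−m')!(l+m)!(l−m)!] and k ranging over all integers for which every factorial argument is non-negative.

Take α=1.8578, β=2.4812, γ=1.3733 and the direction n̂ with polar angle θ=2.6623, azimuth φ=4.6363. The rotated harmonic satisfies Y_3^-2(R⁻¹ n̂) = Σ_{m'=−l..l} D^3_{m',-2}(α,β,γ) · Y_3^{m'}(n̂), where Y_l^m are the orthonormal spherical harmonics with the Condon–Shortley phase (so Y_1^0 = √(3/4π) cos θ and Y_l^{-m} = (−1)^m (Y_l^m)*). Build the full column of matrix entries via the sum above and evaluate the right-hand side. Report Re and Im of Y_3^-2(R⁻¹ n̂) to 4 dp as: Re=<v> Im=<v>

Re=-0.2614 Im=0.2490

Need the full column D^3_{m',-2} for m'=−3..3 at α=1.8578, β=2.4812, γ=1.3733.
cos(β/2)=0.324229, sin(β/2)=0.945979
d^3_{-3,-2}: single k=1 term ⇒ +0.008303;  D = -0.003731+0.007417i
d^3_{-2,-2}: k∈[0..1] ⇒ +0.001162 -0.049447 = -0.048285;  D = -0.047514-0.008598i
d^3_{-1,-2}: k∈[0..1] ⇒ -0.010719 +0.182486 = +0.171767;  D = -0.018513-0.170766i
d^3_{0,-2}: k∈[0..1] ⇒ +0.054166 -0.461094 = -0.406927;  D = +0.375594-0.156586i
d^3_{1,-2}: k∈[0..1] ⇒ -0.182486 +0.776709 = +0.594223;  D = +0.374565+0.461305i
d^3_{2,-2}: k∈[0..1] ⇒ +0.420919 -0.716619 = -0.295700;  D = -0.167403+0.243751i
d^3_{3,-2}: single k=0 term ⇒ -0.601636;  D = +0.572072+0.186278i
Y_3^{m'}(θ=2.6623,φ=4.6363) and Σ D·Y over m':
  (-0.0037+0.0074i)·(+0.0093-0.0399i)  (-0.0475-0.0086i)·(+0.1906+0.0292i)  (-0.0185-0.1708i)·(-0.0333+0.4364i)  (+0.3756-0.1566i)·(-0.3102+0.0000i)  (+0.3746+0.4613i)·(+0.0333+0.4364i)  (-0.1674+0.2438i)·(+0.1906-0.0292i)  (+0.5721+0.1863i)·(-0.0093-0.0399i)
Y_3^-2(R⁻¹ n̂) = -0.261412+0.249001i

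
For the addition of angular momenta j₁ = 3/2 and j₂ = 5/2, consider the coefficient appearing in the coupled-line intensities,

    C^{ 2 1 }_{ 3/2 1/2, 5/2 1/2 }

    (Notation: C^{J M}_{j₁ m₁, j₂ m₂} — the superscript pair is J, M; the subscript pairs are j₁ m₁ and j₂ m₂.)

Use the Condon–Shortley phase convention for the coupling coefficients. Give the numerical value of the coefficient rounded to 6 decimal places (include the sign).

√[5·2!1!3!/7! · 2!1!3!2!3!1!] = √(12/7)
  +(−1)^0/∏(0,2,1,3,0,0)! = 1/12  (running 1/12)
  +(−1)^1/∏(1,1,0,2,1,1)! = -1/2  (running -5/12)
⟨..|..⟩ = √(12/7)·(-5/12) = -0.545545

-0.545545  (= −√(25/84))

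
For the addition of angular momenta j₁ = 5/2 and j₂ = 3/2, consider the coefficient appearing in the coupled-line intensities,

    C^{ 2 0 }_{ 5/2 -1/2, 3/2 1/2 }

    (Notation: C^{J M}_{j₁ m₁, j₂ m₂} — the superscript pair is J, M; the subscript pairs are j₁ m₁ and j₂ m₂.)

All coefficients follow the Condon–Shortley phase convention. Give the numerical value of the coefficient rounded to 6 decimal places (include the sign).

-0.267261

j₁+j₂−J=2  J+j₁−j₂=3  J−j₁+j₂=1  j₁+j₂+J+1=7
(j₁±m₁, j₂±m₂, J±M) = (2,3,2,1,2,2)
P² = 8/7
sum k=1..2:
  [1] −1/2 = -1/2
  [2] +1/4 = 1/4
S = -1/4
C² = P²·S² = 1/14 ; C = -0.267261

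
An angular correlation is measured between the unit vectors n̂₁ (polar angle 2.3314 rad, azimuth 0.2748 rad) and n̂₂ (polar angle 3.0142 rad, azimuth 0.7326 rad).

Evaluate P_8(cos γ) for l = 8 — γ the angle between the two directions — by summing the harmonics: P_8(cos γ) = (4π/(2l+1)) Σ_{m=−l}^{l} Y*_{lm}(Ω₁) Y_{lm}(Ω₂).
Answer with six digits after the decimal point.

0.137475

Term-by-term m-sum for l=8 (normalisation 4π/17 = 0.739198):
  m=-8: (-0.02296 + 0.03164j) × (0.00000 + 0.00000j) = -0.00000 + 0.00000j  (running Σ = -0.00000 + 0.00000j)
  m=-7: (0.05142 - 0.13964j) × (-0.00000 - 0.00000j) = -0.00000 + 0.00000j  (running Σ = -0.00000 + 0.00000j)
  m=-6: (-0.02598 + 0.33237j) × (-0.00001 + 0.00002j) = -0.00001 - 0.00000j  (running Σ = -0.00001 - 0.00000j)
  m=-5: (-0.09027 - 0.45276j) × (0.00027 - 0.00016j) = -0.00010 - 0.00011j  (running Σ = -0.00010 - 0.00011j)
  m=-4: (0.14066 + 0.27582j) × (-0.00330 - 0.00071j) = -0.00027 - 0.00101j  (running Σ = -0.00037 - 0.00112j)
  m=-3: (0.08521 + 0.09213j) × (0.01581 + 0.02183j) = -0.00066 + 0.00332j  (running Σ = -0.00104 + 0.00219j)
  m=-2: (-0.32695 - 0.20027j) × (0.01604 - 0.15135j) = -0.03556 + 0.04627j  (running Σ = -0.03659 + 0.04846j)
  m=-1: (0.05060 + 0.01427j) × (-0.40288 + 0.36244j) = -0.02556 + 0.01259j  (running Σ = -0.06215 + 0.06106j)
  m=0: (0.36625 + 0.00000j) × (0.84715 + 0.00000j) = 0.31027 + 0.00000j  (running Σ = 0.24813 + 0.06106j)
  m=1: (-0.05060 + 0.01427j) × (0.40288 + 0.36244j) = -0.02556 - 0.01259j  (running Σ = 0.22257 + 0.04846j)
  m=2: (-0.32695 + 0.20027j) × (0.01604 + 0.15135j) = -0.03556 - 0.04627j  (running Σ = 0.18701 + 0.00219j)
  m=3: (-0.08521 + 0.09213j) × (-0.01581 + 0.02183j) = -0.00066 - 0.00332j  (running Σ = 0.18635 - 0.00112j)
  m=4: (0.14066 - 0.27582j) × (-0.00330 + 0.00071j) = -0.00027 + 0.00101j  (running Σ = 0.18608 - 0.00011j)
  m=5: (0.09027 - 0.45276j) × (-0.00027 - 0.00016j) = -0.00010 + 0.00011j  (running Σ = 0.18598 - 0.00000j)
  m=6: (-0.02598 - 0.33237j) × (-0.00001 - 0.00002j) = -0.00001 + 0.00000j  (running Σ = 0.18598 + 0.00000j)
  m=7: (-0.05142 - 0.13964j) × (0.00000 - 0.00000j) = -0.00000 - 0.00000j  (running Σ = 0.18598 + 0.00000j)
  m=8: (-0.02296 - 0.03164j) × (0.00000 - 0.00000j) = -0.00000 - 0.00000j  (running Σ = 0.18598 + 0.00000j)
Σ over m = 0.18598 + 0.00000j; ×(4π/17) → 0.13747 + 0.00000j. Real part: 0.137475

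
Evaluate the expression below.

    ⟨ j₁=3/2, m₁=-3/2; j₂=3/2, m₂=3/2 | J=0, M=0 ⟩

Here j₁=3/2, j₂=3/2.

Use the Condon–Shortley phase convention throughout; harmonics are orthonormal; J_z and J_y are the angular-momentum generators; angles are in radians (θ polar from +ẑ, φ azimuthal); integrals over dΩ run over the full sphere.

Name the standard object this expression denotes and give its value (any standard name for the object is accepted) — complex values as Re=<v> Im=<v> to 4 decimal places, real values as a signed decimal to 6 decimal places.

Clebsch–Gordan coefficient, −√(1/4) ≈ -0.500000

This is a Clebsch–Gordan (vector-coupling) coefficient.
triangle: 3!·0!·0!/4! = 6/24
(j±m)!: 0!·3!·3!·0!·0!·0! = 36
prefactor² = (2J+1)·Δ·N² = 9
  k=3: −1/(3!·0!·0!·0!·0!·0!) = -1/6
Σ = -1/6  ⇒  CG² = 9·(-1/6)² = 1/4
CG = −√(1/4) = -0.500000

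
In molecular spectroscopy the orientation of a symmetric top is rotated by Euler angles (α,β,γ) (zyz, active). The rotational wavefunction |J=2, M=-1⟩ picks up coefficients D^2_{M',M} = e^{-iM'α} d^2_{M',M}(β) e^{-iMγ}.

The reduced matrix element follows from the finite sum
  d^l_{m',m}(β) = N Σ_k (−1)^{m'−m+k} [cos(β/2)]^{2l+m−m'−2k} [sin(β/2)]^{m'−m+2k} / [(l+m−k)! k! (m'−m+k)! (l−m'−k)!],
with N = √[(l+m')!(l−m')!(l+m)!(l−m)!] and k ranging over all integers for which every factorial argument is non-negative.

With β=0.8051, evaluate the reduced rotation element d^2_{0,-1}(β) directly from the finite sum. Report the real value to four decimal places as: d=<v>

d=-0.6119

d^2_{0,-1}(β=0.8051) via the finite sum:
Half-angle: c=0.920065, s=0.391766. N=√(2·2·1·6)=4.898979
k: max(0,(-1)−(0))=0 … min(2+(-1),2−(0))=1
  k=0: (−1)^1·4.8990/(2)·0.9201^3·0.3918^1 = -0.747408
  k=1: (−1)^2·4.8990/(2)·0.9201^1·0.3918^3 = +0.135511
d^2_{0,-1}(0.8051) = -0.747408 +0.135511 = -0.611897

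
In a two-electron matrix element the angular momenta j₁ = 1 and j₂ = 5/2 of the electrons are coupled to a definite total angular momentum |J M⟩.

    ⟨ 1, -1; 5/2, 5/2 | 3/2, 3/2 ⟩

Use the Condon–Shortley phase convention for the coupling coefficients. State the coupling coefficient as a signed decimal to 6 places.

+0.816497  (= +√(2/3))

j₁+j₂−J=2  J+j₁−j₂=0  J−j₁+j₂=3  j₁+j₂+J+1=6
(j₁±m₁, j₂±m₂, J±M) = (0,2,5,0,3,0)
P² = 96
sum k=2..2:
  [2] +1/12 = 1/12
S = 1/12
C² = P²·S² = 2/3 ; C = +0.816497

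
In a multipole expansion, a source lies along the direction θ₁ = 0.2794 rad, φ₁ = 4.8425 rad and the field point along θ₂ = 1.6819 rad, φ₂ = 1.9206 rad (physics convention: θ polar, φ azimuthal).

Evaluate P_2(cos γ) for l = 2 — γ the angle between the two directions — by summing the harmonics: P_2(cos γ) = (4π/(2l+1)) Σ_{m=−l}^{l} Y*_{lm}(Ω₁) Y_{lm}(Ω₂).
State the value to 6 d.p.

-0.290111

Term-by-term m-sum for l=2 (normalisation 4π/5 = 2.513274):
  term(m=-2) = 0.01014 - 0.00477j   from Y*(Ω₁)=-0.02839 - 0.00756j, Y(Ω₂)=-0.29190 + 0.24567j
  term(m=-1) = 0.01701 - 0.00380j   from Y*(Ω₁)=0.02657 - 0.20306j, Y(Ω₂)=0.02917 + 0.07997j
  term(m=+0) = -0.16975 + 0.00000j   from Y*(Ω₁)=0.55882 + 0.00000j, Y(Ω₂)=-0.30376 + 0.00000j
  term(m=+1) = 0.01701 + 0.00380j   from Y*(Ω₁)=-0.02657 - 0.20306j, Y(Ω₂)=-0.02917 + 0.07997j
  term(m=+2) = 0.01014 + 0.00477j   from Y*(Ω₁)=-0.02839 + 0.00756j, Y(Ω₂)=-0.29190 - 0.24567j
Σ over m = -0.11543 - 0.00000j; ×(4π/5) → -0.29011 - 0.00000j. Real part: -0.290111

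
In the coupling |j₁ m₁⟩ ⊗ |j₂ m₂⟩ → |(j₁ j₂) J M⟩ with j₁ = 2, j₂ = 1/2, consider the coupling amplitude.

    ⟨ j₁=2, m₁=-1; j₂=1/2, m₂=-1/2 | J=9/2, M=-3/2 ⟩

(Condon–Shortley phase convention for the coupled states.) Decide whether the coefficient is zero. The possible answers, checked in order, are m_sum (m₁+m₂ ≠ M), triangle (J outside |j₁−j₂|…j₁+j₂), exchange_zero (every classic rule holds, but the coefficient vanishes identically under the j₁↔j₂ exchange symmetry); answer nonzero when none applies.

triangle

m-sum: m₁+m₂ = -1+(-1/2) = -3/2, M = -3/2  ✓
triangle: need |j₁−j₂| ≤ J ≤ j₁+j₂, i.e. J ∈ [3/2, 5/2]; J = 9/2 is outside ✗ ⇒ coefficient is 0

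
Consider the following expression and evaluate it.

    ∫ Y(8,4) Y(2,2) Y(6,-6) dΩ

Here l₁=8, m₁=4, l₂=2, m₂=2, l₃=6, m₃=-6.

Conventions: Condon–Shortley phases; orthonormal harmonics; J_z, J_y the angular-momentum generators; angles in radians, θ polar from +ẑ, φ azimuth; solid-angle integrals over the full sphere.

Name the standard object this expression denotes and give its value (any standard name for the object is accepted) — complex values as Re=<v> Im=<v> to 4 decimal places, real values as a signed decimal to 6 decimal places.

This is a Gaunt coefficient — the integral of a triple product of spherical harmonics over the sphere.
Rules hold: Σm=0, L=16 even, 6≤6≤10.
N = 17·5·13 = 1105
Δ = 4!·12!·0!/17! = 1/30940
Racah Σ t=2..2: t=2:+1/2073600 = 1/2073600
⇒ 3j(8 2 6; 0 0 0)² = 28/1105, sgn +1
Racah Σ t=4..4: t=4:+1/11496038400 = 1/11496038400
⇒ 3j(8 2 6; 4 2 -6)² = 1/30940, sgn +1
4πI² = N·(3j₀)²·(3jₘ)² = 1/1105
I = +1·√(0.000904977/4π) = 0.00848621

Gaunt coefficient, +0.008486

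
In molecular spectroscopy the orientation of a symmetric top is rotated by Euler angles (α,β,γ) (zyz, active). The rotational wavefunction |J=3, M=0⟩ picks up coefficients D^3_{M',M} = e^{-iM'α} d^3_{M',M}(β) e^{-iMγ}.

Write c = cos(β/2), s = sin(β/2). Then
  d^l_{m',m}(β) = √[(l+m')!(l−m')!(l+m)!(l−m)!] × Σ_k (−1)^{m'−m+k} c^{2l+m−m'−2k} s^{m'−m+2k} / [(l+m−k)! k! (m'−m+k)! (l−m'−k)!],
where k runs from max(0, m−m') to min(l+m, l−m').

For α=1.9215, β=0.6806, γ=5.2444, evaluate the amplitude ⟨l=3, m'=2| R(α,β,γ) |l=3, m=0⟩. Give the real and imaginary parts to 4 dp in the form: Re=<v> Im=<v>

Re=-0.3219 Im=0.2719

First d^3_{2,0}(β=0.6806), then the phase factors e^{-i(2)α} and e^{-i(0)γ}:
Half-angle: c=0.942655, s=0.333770. N=√(120·1·6·6)=65.726707
k: max(0,(0)−(2))=0 … min(3+(0),3−(2))=1
  k=0: (−1)^2·65.7267/(12)·0.9427^4·0.3338^2 = +0.481798
  k=1: (−1)^3·65.7267/(12)·0.9427^2·0.3338^4 = -0.060402
d^3_{2,0}(0.6806) = +0.481798 -0.060402 = +0.421396
Attach z-rotation phases: D = e^{-i(2)(1.9215)}·(+0.421396)·e^{-i(0)(5.2444)} = -0.321919+0.271924i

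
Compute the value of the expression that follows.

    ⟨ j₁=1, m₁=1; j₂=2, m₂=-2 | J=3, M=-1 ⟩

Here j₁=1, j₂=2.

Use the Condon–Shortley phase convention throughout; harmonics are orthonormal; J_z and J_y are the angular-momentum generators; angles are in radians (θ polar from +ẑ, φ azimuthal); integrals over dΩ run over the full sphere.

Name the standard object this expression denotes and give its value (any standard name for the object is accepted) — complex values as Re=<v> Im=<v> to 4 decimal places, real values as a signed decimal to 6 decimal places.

Clebsch–Gordan coefficient, +√(1/15) ≈ +0.258199

This is a Clebsch–Gordan (vector-coupling) coefficient.
triangle: 0!·2!·4!/7! = 48/5040
(j±m)!: 2!·0!·0!·4!·2!·4! = 2304
prefactor² = (2J+1)·Δ·N² = 768/5
  k=0: +1/(0!·0!·0!·0!·2!·4!) = 1/48
Σ = 1/48  ⇒  CG² = 768/5·(1/48)² = 1/15
CG = +√(1/15) = +0.258199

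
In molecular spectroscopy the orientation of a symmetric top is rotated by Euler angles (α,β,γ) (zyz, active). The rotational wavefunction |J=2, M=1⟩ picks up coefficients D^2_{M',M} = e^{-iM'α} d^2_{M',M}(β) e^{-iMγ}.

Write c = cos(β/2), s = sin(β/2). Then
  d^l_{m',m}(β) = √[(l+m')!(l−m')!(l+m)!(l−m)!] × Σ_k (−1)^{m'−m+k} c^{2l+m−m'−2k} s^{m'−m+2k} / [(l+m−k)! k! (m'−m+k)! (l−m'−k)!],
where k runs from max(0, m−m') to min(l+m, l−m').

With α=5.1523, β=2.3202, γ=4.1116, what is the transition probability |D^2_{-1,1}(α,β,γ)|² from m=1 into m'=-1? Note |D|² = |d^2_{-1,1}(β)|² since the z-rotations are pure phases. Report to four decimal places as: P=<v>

P=0.0928

First d^2_{-1,1}(β=2.3202), then the phase factors e^{-i(-1)α} and e^{-i(1)γ}:
Half-angle: c=0.399248, s=0.916843. N=√(1·6·6·1)=6.000000
k∈{2,3} keeps every argument non-negative
  k=2: (−1)^0·6.0000/(2)·0.3992^2·0.9168^2 = +0.401973
  k=3: (−1)^1·6.0000/(6)·0.3992^0·0.9168^4 = -0.706610
d^2_{-1,1}(2.3202) = +0.401973 -0.706610 = -0.304638
|D^2_{-1,1}|² = |d^2_{-1,1}(β)|² = (-0.304638)² = 0.092804 (the z-rotation phases have unit modulus)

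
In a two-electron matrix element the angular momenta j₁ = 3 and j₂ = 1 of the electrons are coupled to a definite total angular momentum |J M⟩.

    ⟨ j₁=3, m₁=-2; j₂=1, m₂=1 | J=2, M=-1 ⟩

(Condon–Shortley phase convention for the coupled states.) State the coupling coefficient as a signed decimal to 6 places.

√[5·2!4!0!/7! · 1!5!2!0!1!3!] = √(480/7)
  +(−1)^2/∏(2,0,3,0,1,0)! = 1/12  (running 1/12)
⟨..|..⟩ = √(480/7)·(1/12) = +0.690066

+0.690066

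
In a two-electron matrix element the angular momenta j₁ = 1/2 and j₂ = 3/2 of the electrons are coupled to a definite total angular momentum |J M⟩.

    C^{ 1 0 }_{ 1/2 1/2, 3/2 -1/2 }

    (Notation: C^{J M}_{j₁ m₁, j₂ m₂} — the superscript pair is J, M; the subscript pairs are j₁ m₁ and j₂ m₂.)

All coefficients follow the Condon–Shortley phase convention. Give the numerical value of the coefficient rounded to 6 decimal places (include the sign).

+0.707107

triangle: 1!·0!·2!/4! = 2/24
(j±m)!: 1!·0!·1!·2!·1!·1! = 2
prefactor² = (2J+1)·Δ·N² = 1/2
  k=0: +1/(0!·1!·0!·1!·0!·1!) = 1
Σ = 1  ⇒  CG² = 1/2·1² = 1/2
CG = +√(1/2) = +0.707107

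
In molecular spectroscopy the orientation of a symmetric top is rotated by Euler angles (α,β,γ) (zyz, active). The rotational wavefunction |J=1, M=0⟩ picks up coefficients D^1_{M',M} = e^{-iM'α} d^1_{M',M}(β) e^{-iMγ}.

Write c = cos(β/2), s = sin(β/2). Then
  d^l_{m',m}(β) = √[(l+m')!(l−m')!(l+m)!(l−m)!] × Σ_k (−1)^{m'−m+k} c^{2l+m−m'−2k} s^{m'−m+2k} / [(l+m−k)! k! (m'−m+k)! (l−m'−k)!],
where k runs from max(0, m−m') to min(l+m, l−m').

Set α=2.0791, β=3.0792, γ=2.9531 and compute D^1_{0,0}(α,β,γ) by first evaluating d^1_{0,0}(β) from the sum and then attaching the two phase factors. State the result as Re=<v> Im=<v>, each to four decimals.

First d^1_{0,0}(β=3.0792), then the phase factors e^{-i(0)α} and e^{-i(0)γ}:
c=cos(3.079200/2)=0.031191, s=sin(3.079200/2)=0.999513; N=√[1·1·1·1]=1.000000
k: max(0,(0)−(0))=0 … min(1+(0),1−(0))=1
  k=0: (−1)^0·1.0000/(1)·0.0312^2·0.9995^0 = +0.000973
  k=1: (−1)^1·1.0000/(1)·0.0312^0·0.9995^2 = -0.999027
d^1_{0,0}(3.0792) = +0.000973 -0.999027 = -0.998054
D = (+1.000000+0.000000i)·(-0.998054)·(+1.000000+0.000000i) = -0.998054+0.000000i

Re=-0.9981 Im=0.0000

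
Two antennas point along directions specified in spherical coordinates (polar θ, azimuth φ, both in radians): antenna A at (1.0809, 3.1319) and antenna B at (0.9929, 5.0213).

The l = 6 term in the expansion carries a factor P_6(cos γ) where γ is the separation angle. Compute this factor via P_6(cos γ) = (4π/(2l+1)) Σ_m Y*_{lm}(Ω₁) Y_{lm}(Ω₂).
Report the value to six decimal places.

-0.308234

Expand P_6 via completeness: Σ_{m} conj(Y_{6,m}) at Ω₁ times Y_{6,m} at Ω₂ —
  m=-6: Y*=(0.227629, -0.013253)  Y=(0.046533, 0.160213)  product (0.012716, 0.035852)
  m=-5: Y*=(-0.420704, 0.020405)  Y=(0.376777, 0.009889)  product (-0.158713, 0.003528)
  m=-4: Y*=(0.310230, -0.012034)  Y=(0.131843, -0.378542)  product (0.036346, -0.119021)
  m=-3: Y*=(0.118833, -0.003456)  Y=(-0.047228, -0.035463)  product (-0.005735, -0.004051)
  m=-2: Y*=(-0.346742, 0.006723)  Y=(0.266879, -0.189651)  product (-0.091263, 0.067554)
  m=-1: Y*=(0.004182, -0.000041)  Y=(-0.058090, -0.182027)  product (-0.000250, -0.000759)
  m=+0: Y*=(0.337761, -0.000000)  Y=(0.281056, 0.000000)  product (0.094930, 0.000000)
  m=+1: Y*=(-0.004182, -0.000041)  Y=(0.058090, -0.182027)  product (-0.000250, 0.000759)
  m=+2: Y*=(-0.346742, -0.006723)  Y=(0.266879, 0.189651)  product (-0.091263, -0.067554)
  m=+3: Y*=(-0.118833, -0.003456)  Y=(0.047228, -0.035463)  product (-0.005735, 0.004051)
  m=+4: Y*=(0.310230, 0.012034)  Y=(0.131843, 0.378542)  product (0.036346, 0.119021)
  m=+5: Y*=(0.420704, 0.020405)  Y=(-0.376777, 0.009889)  product (-0.158713, -0.003528)
  m=+6: Y*=(0.227629, 0.013253)  Y=(0.046533, -0.160213)  product (0.012716, -0.035852)
Σ over m = (-0.318870, 0.000000); ×(4π/13) → (-0.308234, 0.000000). Real part: -0.308234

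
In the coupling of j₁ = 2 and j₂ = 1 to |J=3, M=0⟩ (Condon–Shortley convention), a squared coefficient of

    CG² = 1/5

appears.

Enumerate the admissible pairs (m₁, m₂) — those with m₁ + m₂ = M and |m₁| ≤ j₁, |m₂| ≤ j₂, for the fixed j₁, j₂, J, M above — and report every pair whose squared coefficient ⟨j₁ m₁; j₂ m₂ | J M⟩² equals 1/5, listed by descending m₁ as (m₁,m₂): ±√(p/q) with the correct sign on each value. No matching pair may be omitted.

Admissible pairs with m₁+m₂ = M = 0: (-1,1), (0,0), (1,-1)
  (m₁,m₂)=(1,-1): CG² = 1/5, CG = +√(1/5)   ← matches the target
  (m₁,m₂)=(0,0): CG² = 3/5, CG = +√(3/5)
  (m₁,m₂)=(-1,1): CG² = 1/5, CG = +√(1/5)   ← matches the target
Pairs with CG² = 1/5: (1,-1): +√(1/5); (-1,1): +√(1/5)

(1,-1): +√(1/5); (-1,1): +√(1/5)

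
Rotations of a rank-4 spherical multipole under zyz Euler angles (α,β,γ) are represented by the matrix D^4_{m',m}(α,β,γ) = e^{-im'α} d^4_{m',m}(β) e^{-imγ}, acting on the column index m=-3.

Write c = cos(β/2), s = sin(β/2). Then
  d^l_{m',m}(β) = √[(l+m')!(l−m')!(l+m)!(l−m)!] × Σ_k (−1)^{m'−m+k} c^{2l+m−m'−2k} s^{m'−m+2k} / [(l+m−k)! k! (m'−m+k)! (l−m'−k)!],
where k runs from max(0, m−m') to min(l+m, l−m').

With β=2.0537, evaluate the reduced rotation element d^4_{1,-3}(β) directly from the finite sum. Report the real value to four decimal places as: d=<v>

d=-0.3257

d^4_{1,-3}(β=2.0537) via the finite sum:
c=cos(2.053700/2)=0.517517, s=sin(2.053700/2)=0.855673; N=√[120·6·1·5040]=1904.940944
The bounds max(0,m−m')=0 and min(l+m,l−m')=1 give 2 terms
  k=0: (−1)^4·1904.9409/(144)·0.5175^4·0.8557^4 = +0.508684
  k=1: (−1)^5·1904.9409/(240)·0.5175^2·0.8557^6 = -0.834385
d^4_{1,-3}(2.0537) = +0.508684 -0.834385 = -0.325700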